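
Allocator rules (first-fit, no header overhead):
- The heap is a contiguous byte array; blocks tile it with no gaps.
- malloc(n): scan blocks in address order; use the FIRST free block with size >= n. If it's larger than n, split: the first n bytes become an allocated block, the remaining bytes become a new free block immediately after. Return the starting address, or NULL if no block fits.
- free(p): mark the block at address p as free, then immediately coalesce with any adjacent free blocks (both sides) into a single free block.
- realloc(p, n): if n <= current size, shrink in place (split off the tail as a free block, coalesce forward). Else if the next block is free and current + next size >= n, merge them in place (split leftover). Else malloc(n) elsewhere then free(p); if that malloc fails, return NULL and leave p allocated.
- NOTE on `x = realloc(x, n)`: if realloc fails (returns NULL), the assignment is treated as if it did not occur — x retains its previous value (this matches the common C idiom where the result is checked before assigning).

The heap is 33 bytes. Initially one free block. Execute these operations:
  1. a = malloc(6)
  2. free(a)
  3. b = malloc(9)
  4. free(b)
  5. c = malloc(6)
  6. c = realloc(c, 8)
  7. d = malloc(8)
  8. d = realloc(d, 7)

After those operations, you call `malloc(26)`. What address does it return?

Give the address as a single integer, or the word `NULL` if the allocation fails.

Answer: NULL

Derivation:
Op 1: a = malloc(6) -> a = 0; heap: [0-5 ALLOC][6-32 FREE]
Op 2: free(a) -> (freed a); heap: [0-32 FREE]
Op 3: b = malloc(9) -> b = 0; heap: [0-8 ALLOC][9-32 FREE]
Op 4: free(b) -> (freed b); heap: [0-32 FREE]
Op 5: c = malloc(6) -> c = 0; heap: [0-5 ALLOC][6-32 FREE]
Op 6: c = realloc(c, 8) -> c = 0; heap: [0-7 ALLOC][8-32 FREE]
Op 7: d = malloc(8) -> d = 8; heap: [0-7 ALLOC][8-15 ALLOC][16-32 FREE]
Op 8: d = realloc(d, 7) -> d = 8; heap: [0-7 ALLOC][8-14 ALLOC][15-32 FREE]
malloc(26): first-fit scan over [0-7 ALLOC][8-14 ALLOC][15-32 FREE] -> NULL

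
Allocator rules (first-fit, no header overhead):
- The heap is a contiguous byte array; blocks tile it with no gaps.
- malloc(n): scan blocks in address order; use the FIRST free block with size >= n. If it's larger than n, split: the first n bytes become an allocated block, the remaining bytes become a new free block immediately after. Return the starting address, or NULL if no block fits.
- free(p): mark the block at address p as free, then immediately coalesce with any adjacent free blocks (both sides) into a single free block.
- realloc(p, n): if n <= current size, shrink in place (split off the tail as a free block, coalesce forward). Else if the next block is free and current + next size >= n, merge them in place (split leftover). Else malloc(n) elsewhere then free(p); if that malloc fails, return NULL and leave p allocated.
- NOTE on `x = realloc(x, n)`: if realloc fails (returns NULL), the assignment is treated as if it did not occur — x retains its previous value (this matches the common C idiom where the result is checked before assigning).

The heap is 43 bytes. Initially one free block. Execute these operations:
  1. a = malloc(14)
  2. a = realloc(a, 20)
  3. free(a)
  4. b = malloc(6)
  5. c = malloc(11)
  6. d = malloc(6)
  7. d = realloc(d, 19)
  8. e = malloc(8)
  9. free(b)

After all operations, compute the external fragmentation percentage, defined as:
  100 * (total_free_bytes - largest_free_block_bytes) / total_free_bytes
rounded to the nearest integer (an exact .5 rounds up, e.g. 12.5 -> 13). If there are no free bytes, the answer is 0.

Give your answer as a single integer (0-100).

Answer: 46

Derivation:
Op 1: a = malloc(14) -> a = 0; heap: [0-13 ALLOC][14-42 FREE]
Op 2: a = realloc(a, 20) -> a = 0; heap: [0-19 ALLOC][20-42 FREE]
Op 3: free(a) -> (freed a); heap: [0-42 FREE]
Op 4: b = malloc(6) -> b = 0; heap: [0-5 ALLOC][6-42 FREE]
Op 5: c = malloc(11) -> c = 6; heap: [0-5 ALLOC][6-16 ALLOC][17-42 FREE]
Op 6: d = malloc(6) -> d = 17; heap: [0-5 ALLOC][6-16 ALLOC][17-22 ALLOC][23-42 FREE]
Op 7: d = realloc(d, 19) -> d = 17; heap: [0-5 ALLOC][6-16 ALLOC][17-35 ALLOC][36-42 FREE]
Op 8: e = malloc(8) -> e = NULL; heap: [0-5 ALLOC][6-16 ALLOC][17-35 ALLOC][36-42 FREE]
Op 9: free(b) -> (freed b); heap: [0-5 FREE][6-16 ALLOC][17-35 ALLOC][36-42 FREE]
Free blocks: [6 7] total_free=13 largest=7 -> 100*(13-7)/13 = 600/13 ≈ 46.154 -> rounds to 46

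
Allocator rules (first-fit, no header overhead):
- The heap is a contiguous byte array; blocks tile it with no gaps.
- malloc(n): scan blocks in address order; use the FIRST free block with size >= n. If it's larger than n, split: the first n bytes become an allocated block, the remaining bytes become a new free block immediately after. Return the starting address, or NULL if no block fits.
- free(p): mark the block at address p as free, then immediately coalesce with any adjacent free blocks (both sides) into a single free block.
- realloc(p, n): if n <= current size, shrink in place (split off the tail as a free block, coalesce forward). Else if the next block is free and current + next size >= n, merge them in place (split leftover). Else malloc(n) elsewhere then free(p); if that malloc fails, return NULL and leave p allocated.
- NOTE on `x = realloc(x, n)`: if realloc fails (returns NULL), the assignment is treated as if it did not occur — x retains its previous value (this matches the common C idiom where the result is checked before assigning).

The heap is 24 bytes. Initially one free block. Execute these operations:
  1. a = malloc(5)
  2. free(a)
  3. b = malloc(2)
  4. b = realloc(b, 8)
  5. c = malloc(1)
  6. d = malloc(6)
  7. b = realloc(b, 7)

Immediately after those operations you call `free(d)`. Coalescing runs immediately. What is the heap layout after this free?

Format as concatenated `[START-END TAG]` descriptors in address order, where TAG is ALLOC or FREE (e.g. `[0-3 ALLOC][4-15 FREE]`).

Op 1: a = malloc(5) -> a = 0; heap: [0-4 ALLOC][5-23 FREE]
Op 2: free(a) -> (freed a); heap: [0-23 FREE]
Op 3: b = malloc(2) -> b = 0; heap: [0-1 ALLOC][2-23 FREE]
Op 4: b = realloc(b, 8) -> b = 0; heap: [0-7 ALLOC][8-23 FREE]
Op 5: c = malloc(1) -> c = 8; heap: [0-7 ALLOC][8-8 ALLOC][9-23 FREE]
Op 6: d = malloc(6) -> d = 9; heap: [0-7 ALLOC][8-8 ALLOC][9-14 ALLOC][15-23 FREE]
Op 7: b = realloc(b, 7) -> b = 0; heap: [0-6 ALLOC][7-7 FREE][8-8 ALLOC][9-14 ALLOC][15-23 FREE]
free(d): d = 9 -> block [9-14 ALLOC]; mark free, coalesce with adjacent free neighbors -> [0-6 ALLOC][7-7 FREE][8-8 ALLOC][9-23 FREE]

Answer: [0-6 ALLOC][7-7 FREE][8-8 ALLOC][9-23 FREE]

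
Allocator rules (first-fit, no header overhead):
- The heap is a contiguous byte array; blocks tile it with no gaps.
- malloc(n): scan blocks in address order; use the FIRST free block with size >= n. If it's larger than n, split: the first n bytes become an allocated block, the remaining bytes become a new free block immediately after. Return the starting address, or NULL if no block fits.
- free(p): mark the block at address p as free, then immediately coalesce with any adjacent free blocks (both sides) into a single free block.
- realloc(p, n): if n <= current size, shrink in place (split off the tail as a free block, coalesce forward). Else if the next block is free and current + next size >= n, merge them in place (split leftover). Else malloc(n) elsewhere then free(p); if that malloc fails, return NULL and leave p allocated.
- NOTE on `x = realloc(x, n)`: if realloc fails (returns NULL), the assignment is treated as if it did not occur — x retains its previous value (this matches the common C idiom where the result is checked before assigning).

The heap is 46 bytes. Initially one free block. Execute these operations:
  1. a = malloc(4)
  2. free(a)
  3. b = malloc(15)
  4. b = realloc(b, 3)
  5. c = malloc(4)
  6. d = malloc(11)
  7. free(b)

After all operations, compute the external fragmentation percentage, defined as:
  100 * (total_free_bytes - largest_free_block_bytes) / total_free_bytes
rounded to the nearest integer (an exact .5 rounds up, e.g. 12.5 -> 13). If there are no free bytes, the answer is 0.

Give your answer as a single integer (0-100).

Answer: 10

Derivation:
Op 1: a = malloc(4) -> a = 0; heap: [0-3 ALLOC][4-45 FREE]
Op 2: free(a) -> (freed a); heap: [0-45 FREE]
Op 3: b = malloc(15) -> b = 0; heap: [0-14 ALLOC][15-45 FREE]
Op 4: b = realloc(b, 3) -> b = 0; heap: [0-2 ALLOC][3-45 FREE]
Op 5: c = malloc(4) -> c = 3; heap: [0-2 ALLOC][3-6 ALLOC][7-45 FREE]
Op 6: d = malloc(11) -> d = 7; heap: [0-2 ALLOC][3-6 ALLOC][7-17 ALLOC][18-45 FREE]
Op 7: free(b) -> (freed b); heap: [0-2 FREE][3-6 ALLOC][7-17 ALLOC][18-45 FREE]
Free blocks: [3 28] total_free=31 largest=28 -> 100*(31-28)/31 = 300/31 ≈ 9.677 -> rounds to 10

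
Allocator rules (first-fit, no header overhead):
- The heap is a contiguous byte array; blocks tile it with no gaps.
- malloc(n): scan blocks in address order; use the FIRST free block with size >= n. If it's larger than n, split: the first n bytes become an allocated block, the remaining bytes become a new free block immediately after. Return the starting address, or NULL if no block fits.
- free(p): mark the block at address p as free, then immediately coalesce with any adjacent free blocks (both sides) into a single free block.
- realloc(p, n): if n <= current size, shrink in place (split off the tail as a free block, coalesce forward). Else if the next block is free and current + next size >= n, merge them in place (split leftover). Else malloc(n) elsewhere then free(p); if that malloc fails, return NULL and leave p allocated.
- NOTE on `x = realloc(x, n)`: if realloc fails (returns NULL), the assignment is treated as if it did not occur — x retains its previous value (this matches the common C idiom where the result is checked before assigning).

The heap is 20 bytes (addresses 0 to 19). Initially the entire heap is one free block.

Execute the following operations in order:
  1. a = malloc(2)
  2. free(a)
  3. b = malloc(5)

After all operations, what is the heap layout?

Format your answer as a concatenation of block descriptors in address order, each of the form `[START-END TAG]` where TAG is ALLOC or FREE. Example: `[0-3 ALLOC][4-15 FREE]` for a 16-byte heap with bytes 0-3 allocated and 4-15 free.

Op 1: a = malloc(2) -> a = 0; heap: [0-1 ALLOC][2-19 FREE]
Op 2: free(a) -> (freed a); heap: [0-19 FREE]
Op 3: b = malloc(5) -> b = 0; heap: [0-4 ALLOC][5-19 FREE]

Answer: [0-4 ALLOC][5-19 FREE]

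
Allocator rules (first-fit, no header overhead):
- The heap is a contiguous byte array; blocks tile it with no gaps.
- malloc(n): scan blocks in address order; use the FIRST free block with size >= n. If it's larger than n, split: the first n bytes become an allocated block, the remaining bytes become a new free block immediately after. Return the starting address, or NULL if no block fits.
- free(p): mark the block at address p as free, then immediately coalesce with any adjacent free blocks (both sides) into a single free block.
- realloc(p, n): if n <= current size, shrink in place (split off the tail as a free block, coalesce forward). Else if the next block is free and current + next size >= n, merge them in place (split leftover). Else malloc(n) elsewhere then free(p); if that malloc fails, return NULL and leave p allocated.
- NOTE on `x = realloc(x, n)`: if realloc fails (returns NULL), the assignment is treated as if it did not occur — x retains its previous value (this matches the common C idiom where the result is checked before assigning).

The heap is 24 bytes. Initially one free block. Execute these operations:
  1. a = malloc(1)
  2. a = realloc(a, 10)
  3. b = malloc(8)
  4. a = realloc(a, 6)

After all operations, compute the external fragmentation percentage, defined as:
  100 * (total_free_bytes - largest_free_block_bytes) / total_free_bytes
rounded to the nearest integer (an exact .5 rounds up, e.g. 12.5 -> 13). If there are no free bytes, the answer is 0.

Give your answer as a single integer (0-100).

Op 1: a = malloc(1) -> a = 0; heap: [0-0 ALLOC][1-23 FREE]
Op 2: a = realloc(a, 10) -> a = 0; heap: [0-9 ALLOC][10-23 FREE]
Op 3: b = malloc(8) -> b = 10; heap: [0-9 ALLOC][10-17 ALLOC][18-23 FREE]
Op 4: a = realloc(a, 6) -> a = 0; heap: [0-5 ALLOC][6-9 FREE][10-17 ALLOC][18-23 FREE]
Free blocks: [4 6] total_free=10 largest=6 -> 100*(10-6)/10 = 400/10 = 40

Answer: 40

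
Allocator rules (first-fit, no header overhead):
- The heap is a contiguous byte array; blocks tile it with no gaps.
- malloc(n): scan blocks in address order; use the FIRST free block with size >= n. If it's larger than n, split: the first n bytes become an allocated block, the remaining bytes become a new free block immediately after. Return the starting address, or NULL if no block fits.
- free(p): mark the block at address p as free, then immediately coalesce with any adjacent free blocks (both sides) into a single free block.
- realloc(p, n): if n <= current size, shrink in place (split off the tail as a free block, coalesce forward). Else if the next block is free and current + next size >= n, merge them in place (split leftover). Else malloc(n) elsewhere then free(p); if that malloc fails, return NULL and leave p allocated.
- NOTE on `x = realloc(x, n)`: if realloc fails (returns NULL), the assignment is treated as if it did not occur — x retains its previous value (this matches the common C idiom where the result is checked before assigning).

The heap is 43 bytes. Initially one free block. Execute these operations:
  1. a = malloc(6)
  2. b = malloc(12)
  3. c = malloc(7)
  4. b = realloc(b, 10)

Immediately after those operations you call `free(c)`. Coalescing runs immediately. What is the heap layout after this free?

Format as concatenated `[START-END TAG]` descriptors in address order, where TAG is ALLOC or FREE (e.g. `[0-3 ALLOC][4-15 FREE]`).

Op 1: a = malloc(6) -> a = 0; heap: [0-5 ALLOC][6-42 FREE]
Op 2: b = malloc(12) -> b = 6; heap: [0-5 ALLOC][6-17 ALLOC][18-42 FREE]
Op 3: c = malloc(7) -> c = 18; heap: [0-5 ALLOC][6-17 ALLOC][18-24 ALLOC][25-42 FREE]
Op 4: b = realloc(b, 10) -> b = 6; heap: [0-5 ALLOC][6-15 ALLOC][16-17 FREE][18-24 ALLOC][25-42 FREE]
free(c): c = 18 -> block [18-24 ALLOC]; mark free, coalesce with adjacent free neighbors -> [0-5 ALLOC][6-15 ALLOC][16-42 FREE]

Answer: [0-5 ALLOC][6-15 ALLOC][16-42 FREE]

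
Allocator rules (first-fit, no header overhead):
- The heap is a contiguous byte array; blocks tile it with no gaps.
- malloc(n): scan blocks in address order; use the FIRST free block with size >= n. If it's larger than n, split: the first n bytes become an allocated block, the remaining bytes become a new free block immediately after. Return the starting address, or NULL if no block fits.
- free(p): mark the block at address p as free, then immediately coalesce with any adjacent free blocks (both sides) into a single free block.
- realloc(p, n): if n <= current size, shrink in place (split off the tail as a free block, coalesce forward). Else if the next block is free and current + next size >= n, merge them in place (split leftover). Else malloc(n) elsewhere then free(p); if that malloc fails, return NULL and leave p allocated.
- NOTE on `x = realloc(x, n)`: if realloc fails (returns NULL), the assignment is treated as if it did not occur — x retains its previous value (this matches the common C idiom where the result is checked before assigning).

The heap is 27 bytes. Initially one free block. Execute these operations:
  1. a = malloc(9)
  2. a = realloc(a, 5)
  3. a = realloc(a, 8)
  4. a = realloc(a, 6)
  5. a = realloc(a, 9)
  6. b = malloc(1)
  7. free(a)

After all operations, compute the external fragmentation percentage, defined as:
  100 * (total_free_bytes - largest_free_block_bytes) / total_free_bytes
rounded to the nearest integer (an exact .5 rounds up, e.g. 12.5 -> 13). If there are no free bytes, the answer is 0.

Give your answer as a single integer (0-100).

Answer: 35

Derivation:
Op 1: a = malloc(9) -> a = 0; heap: [0-8 ALLOC][9-26 FREE]
Op 2: a = realloc(a, 5) -> a = 0; heap: [0-4 ALLOC][5-26 FREE]
Op 3: a = realloc(a, 8) -> a = 0; heap: [0-7 ALLOC][8-26 FREE]
Op 4: a = realloc(a, 6) -> a = 0; heap: [0-5 ALLOC][6-26 FREE]
Op 5: a = realloc(a, 9) -> a = 0; heap: [0-8 ALLOC][9-26 FREE]
Op 6: b = malloc(1) -> b = 9; heap: [0-8 ALLOC][9-9 ALLOC][10-26 FREE]
Op 7: free(a) -> (freed a); heap: [0-8 FREE][9-9 ALLOC][10-26 FREE]
Free blocks: [9 17] total_free=26 largest=17 -> 100*(26-17)/26 = 900/26 ≈ 34.615 -> rounds to 35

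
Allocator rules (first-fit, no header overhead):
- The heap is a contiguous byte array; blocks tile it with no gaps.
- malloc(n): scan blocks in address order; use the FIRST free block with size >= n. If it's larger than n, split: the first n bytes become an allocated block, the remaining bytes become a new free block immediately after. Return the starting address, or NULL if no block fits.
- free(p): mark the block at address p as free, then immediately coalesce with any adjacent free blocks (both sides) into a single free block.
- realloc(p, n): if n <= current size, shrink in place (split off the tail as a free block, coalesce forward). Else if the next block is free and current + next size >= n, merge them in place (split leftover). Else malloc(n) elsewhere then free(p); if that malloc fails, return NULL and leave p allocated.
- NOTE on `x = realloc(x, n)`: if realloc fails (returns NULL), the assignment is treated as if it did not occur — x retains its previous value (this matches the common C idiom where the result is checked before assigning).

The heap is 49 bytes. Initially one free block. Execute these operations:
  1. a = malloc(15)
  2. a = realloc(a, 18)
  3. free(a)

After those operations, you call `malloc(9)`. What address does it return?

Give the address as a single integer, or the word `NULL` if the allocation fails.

Op 1: a = malloc(15) -> a = 0; heap: [0-14 ALLOC][15-48 FREE]
Op 2: a = realloc(a, 18) -> a = 0; heap: [0-17 ALLOC][18-48 FREE]
Op 3: free(a) -> (freed a); heap: [0-48 FREE]
malloc(9): first-fit scan over [0-48 FREE] -> 0

Answer: 0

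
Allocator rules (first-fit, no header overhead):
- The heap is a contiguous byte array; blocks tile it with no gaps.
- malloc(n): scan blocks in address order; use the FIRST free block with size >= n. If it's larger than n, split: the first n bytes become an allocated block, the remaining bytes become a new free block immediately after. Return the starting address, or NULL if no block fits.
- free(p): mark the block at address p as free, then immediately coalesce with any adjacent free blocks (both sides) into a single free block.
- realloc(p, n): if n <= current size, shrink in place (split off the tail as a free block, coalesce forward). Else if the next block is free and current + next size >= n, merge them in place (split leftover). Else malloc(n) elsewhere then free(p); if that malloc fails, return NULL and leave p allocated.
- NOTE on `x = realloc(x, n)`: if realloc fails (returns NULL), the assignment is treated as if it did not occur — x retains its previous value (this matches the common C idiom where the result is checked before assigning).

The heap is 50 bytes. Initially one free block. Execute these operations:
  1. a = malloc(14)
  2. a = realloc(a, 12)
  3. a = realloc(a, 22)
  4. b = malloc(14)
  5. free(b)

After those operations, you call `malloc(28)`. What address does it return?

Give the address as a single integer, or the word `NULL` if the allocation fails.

Op 1: a = malloc(14) -> a = 0; heap: [0-13 ALLOC][14-49 FREE]
Op 2: a = realloc(a, 12) -> a = 0; heap: [0-11 ALLOC][12-49 FREE]
Op 3: a = realloc(a, 22) -> a = 0; heap: [0-21 ALLOC][22-49 FREE]
Op 4: b = malloc(14) -> b = 22; heap: [0-21 ALLOC][22-35 ALLOC][36-49 FREE]
Op 5: free(b) -> (freed b); heap: [0-21 ALLOC][22-49 FREE]
malloc(28): first-fit scan over [0-21 ALLOC][22-49 FREE] -> 22

Answer: 22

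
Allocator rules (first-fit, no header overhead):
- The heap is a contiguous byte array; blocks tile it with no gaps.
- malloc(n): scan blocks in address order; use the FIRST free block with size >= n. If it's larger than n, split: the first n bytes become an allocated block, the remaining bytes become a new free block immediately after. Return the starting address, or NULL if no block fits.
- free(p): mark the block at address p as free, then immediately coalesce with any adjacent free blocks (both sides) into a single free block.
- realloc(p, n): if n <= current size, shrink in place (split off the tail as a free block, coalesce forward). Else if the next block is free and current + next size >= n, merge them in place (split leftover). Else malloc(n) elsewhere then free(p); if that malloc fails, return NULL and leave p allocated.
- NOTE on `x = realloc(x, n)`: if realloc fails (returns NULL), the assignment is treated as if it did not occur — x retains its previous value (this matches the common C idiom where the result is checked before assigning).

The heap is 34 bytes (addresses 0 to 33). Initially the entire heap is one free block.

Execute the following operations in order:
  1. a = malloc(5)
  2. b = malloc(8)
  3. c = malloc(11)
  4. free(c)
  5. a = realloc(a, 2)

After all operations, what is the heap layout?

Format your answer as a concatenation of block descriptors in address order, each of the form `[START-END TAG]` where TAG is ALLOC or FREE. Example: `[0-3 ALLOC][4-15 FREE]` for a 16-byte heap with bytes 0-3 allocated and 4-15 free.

Answer: [0-1 ALLOC][2-4 FREE][5-12 ALLOC][13-33 FREE]

Derivation:
Op 1: a = malloc(5) -> a = 0; heap: [0-4 ALLOC][5-33 FREE]
Op 2: b = malloc(8) -> b = 5; heap: [0-4 ALLOC][5-12 ALLOC][13-33 FREE]
Op 3: c = malloc(11) -> c = 13; heap: [0-4 ALLOC][5-12 ALLOC][13-23 ALLOC][24-33 FREE]
Op 4: free(c) -> (freed c); heap: [0-4 ALLOC][5-12 ALLOC][13-33 FREE]
Op 5: a = realloc(a, 2) -> a = 0; heap: [0-1 ALLOC][2-4 FREE][5-12 ALLOC][13-33 FREE]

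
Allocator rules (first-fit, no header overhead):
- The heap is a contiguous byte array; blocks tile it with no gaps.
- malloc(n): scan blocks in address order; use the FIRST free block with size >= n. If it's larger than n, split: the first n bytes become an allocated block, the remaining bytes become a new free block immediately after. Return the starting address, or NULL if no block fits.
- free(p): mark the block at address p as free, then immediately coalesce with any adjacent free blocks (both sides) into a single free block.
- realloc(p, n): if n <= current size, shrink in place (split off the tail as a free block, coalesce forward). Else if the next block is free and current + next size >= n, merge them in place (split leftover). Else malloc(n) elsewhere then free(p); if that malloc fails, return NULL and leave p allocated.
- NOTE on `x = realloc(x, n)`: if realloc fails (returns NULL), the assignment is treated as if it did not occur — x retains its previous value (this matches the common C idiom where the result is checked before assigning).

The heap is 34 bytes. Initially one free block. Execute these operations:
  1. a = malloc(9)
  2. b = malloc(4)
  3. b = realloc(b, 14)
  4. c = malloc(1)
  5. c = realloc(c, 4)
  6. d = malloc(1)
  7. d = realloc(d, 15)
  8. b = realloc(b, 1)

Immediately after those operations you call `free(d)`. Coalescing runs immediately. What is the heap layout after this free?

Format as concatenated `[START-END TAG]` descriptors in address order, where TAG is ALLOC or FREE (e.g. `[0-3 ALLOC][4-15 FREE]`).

Answer: [0-8 ALLOC][9-9 ALLOC][10-22 FREE][23-26 ALLOC][27-33 FREE]

Derivation:
Op 1: a = malloc(9) -> a = 0; heap: [0-8 ALLOC][9-33 FREE]
Op 2: b = malloc(4) -> b = 9; heap: [0-8 ALLOC][9-12 ALLOC][13-33 FREE]
Op 3: b = realloc(b, 14) -> b = 9; heap: [0-8 ALLOC][9-22 ALLOC][23-33 FREE]
Op 4: c = malloc(1) -> c = 23; heap: [0-8 ALLOC][9-22 ALLOC][23-23 ALLOC][24-33 FREE]
Op 5: c = realloc(c, 4) -> c = 23; heap: [0-8 ALLOC][9-22 ALLOC][23-26 ALLOC][27-33 FREE]
Op 6: d = malloc(1) -> d = 27; heap: [0-8 ALLOC][9-22 ALLOC][23-26 ALLOC][27-27 ALLOC][28-33 FREE]
Op 7: d = realloc(d, 15) -> NULL (d unchanged); heap: [0-8 ALLOC][9-22 ALLOC][23-26 ALLOC][27-27 ALLOC][28-33 FREE]
Op 8: b = realloc(b, 1) -> b = 9; heap: [0-8 ALLOC][9-9 ALLOC][10-22 FREE][23-26 ALLOC][27-27 ALLOC][28-33 FREE]
free(d): d = 27 -> block [27-27 ALLOC]; mark free, coalesce with adjacent free neighbors -> [0-8 ALLOC][9-9 ALLOC][10-22 FREE][23-26 ALLOC][27-33 FREE]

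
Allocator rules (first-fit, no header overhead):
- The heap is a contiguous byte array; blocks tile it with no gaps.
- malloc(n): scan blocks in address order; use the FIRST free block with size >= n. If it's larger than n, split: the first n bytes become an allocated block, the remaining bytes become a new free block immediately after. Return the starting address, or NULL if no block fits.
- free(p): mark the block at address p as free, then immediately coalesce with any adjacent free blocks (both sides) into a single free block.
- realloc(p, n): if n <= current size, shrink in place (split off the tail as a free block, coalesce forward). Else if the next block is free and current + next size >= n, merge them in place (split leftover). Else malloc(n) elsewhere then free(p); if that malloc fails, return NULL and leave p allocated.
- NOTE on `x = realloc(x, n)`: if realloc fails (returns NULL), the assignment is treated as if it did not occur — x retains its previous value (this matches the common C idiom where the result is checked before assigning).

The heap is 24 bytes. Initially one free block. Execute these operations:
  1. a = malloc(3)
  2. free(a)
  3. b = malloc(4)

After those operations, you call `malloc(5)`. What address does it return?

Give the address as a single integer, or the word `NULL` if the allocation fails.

Op 1: a = malloc(3) -> a = 0; heap: [0-2 ALLOC][3-23 FREE]
Op 2: free(a) -> (freed a); heap: [0-23 FREE]
Op 3: b = malloc(4) -> b = 0; heap: [0-3 ALLOC][4-23 FREE]
malloc(5): first-fit scan over [0-3 ALLOC][4-23 FREE] -> 4

Answer: 4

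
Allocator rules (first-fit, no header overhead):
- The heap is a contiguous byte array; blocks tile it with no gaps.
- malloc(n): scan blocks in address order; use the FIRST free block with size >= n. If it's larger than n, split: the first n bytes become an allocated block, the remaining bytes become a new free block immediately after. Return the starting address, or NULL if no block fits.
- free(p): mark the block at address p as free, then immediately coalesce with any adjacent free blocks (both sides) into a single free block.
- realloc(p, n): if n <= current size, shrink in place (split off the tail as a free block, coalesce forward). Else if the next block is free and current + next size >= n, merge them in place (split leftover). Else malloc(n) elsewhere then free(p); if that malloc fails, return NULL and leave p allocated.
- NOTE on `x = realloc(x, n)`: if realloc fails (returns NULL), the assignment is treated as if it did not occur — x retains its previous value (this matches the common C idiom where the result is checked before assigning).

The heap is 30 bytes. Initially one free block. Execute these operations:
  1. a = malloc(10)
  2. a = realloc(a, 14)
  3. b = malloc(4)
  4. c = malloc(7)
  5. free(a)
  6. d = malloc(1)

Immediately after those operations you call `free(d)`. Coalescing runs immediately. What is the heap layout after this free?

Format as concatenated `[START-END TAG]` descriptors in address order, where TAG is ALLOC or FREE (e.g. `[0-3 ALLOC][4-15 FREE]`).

Op 1: a = malloc(10) -> a = 0; heap: [0-9 ALLOC][10-29 FREE]
Op 2: a = realloc(a, 14) -> a = 0; heap: [0-13 ALLOC][14-29 FREE]
Op 3: b = malloc(4) -> b = 14; heap: [0-13 ALLOC][14-17 ALLOC][18-29 FREE]
Op 4: c = malloc(7) -> c = 18; heap: [0-13 ALLOC][14-17 ALLOC][18-24 ALLOC][25-29 FREE]
Op 5: free(a) -> (freed a); heap: [0-13 FREE][14-17 ALLOC][18-24 ALLOC][25-29 FREE]
Op 6: d = malloc(1) -> d = 0; heap: [0-0 ALLOC][1-13 FREE][14-17 ALLOC][18-24 ALLOC][25-29 FREE]
free(d): d = 0 -> block [0-0 ALLOC]; mark free, coalesce with adjacent free neighbors -> [0-13 FREE][14-17 ALLOC][18-24 ALLOC][25-29 FREE]

Answer: [0-13 FREE][14-17 ALLOC][18-24 ALLOC][25-29 FREE]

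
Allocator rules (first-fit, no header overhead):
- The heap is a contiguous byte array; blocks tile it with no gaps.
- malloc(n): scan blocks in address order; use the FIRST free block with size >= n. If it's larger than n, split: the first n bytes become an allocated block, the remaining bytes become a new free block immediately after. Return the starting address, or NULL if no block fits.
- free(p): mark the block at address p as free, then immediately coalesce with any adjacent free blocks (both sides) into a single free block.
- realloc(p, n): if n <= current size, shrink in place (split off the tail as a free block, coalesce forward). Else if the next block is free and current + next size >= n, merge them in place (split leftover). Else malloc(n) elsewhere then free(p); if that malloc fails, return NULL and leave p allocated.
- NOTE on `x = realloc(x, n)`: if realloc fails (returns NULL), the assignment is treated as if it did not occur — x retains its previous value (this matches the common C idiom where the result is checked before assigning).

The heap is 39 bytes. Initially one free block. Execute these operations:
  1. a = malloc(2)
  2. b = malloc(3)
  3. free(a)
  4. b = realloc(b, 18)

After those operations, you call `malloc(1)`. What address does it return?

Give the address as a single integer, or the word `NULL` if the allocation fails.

Op 1: a = malloc(2) -> a = 0; heap: [0-1 ALLOC][2-38 FREE]
Op 2: b = malloc(3) -> b = 2; heap: [0-1 ALLOC][2-4 ALLOC][5-38 FREE]
Op 3: free(a) -> (freed a); heap: [0-1 FREE][2-4 ALLOC][5-38 FREE]
Op 4: b = realloc(b, 18) -> b = 2; heap: [0-1 FREE][2-19 ALLOC][20-38 FREE]
malloc(1): first-fit scan over [0-1 FREE][2-19 ALLOC][20-38 FREE] -> 0

Answer: 0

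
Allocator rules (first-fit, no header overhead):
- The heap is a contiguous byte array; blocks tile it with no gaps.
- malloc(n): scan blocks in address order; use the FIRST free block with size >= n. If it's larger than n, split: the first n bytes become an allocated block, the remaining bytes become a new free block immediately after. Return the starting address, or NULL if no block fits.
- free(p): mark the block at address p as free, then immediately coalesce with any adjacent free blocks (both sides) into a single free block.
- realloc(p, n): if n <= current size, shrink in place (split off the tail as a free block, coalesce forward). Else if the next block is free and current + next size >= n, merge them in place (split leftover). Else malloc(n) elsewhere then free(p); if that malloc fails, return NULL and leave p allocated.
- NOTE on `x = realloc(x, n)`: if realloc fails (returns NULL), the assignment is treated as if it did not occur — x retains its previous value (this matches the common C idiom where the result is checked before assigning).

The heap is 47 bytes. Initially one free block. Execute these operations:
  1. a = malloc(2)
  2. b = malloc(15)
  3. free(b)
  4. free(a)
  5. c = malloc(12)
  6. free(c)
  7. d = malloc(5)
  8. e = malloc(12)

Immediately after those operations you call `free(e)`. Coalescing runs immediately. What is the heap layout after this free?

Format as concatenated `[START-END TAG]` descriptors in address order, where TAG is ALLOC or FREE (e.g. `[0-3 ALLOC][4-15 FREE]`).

Answer: [0-4 ALLOC][5-46 FREE]

Derivation:
Op 1: a = malloc(2) -> a = 0; heap: [0-1 ALLOC][2-46 FREE]
Op 2: b = malloc(15) -> b = 2; heap: [0-1 ALLOC][2-16 ALLOC][17-46 FREE]
Op 3: free(b) -> (freed b); heap: [0-1 ALLOC][2-46 FREE]
Op 4: free(a) -> (freed a); heap: [0-46 FREE]
Op 5: c = malloc(12) -> c = 0; heap: [0-11 ALLOC][12-46 FREE]
Op 6: free(c) -> (freed c); heap: [0-46 FREE]
Op 7: d = malloc(5) -> d = 0; heap: [0-4 ALLOC][5-46 FREE]
Op 8: e = malloc(12) -> e = 5; heap: [0-4 ALLOC][5-16 ALLOC][17-46 FREE]
free(e): e = 5 -> block [5-16 ALLOC]; mark free, coalesce with adjacent free neighbors -> [0-4 ALLOC][5-46 FREE]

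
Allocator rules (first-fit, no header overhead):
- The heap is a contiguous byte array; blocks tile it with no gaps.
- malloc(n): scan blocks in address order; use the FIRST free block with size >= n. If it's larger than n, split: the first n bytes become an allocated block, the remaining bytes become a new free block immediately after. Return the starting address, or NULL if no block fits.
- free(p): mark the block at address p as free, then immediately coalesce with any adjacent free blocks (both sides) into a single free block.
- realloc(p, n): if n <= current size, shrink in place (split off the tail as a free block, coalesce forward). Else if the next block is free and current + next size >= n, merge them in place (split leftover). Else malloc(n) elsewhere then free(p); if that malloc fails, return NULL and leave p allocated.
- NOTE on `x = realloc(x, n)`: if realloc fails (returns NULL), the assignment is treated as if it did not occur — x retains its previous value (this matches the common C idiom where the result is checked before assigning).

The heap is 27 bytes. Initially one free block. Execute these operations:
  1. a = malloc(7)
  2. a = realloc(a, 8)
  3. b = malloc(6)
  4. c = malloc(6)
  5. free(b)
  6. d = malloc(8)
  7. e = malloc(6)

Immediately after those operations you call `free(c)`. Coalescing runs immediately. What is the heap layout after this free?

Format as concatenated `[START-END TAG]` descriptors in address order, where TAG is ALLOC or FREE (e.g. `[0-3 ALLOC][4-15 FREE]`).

Answer: [0-7 ALLOC][8-13 ALLOC][14-26 FREE]

Derivation:
Op 1: a = malloc(7) -> a = 0; heap: [0-6 ALLOC][7-26 FREE]
Op 2: a = realloc(a, 8) -> a = 0; heap: [0-7 ALLOC][8-26 FREE]
Op 3: b = malloc(6) -> b = 8; heap: [0-7 ALLOC][8-13 ALLOC][14-26 FREE]
Op 4: c = malloc(6) -> c = 14; heap: [0-7 ALLOC][8-13 ALLOC][14-19 ALLOC][20-26 FREE]
Op 5: free(b) -> (freed b); heap: [0-7 ALLOC][8-13 FREE][14-19 ALLOC][20-26 FREE]
Op 6: d = malloc(8) -> d = NULL; heap: [0-7 ALLOC][8-13 FREE][14-19 ALLOC][20-26 FREE]
Op 7: e = malloc(6) -> e = 8; heap: [0-7 ALLOC][8-13 ALLOC][14-19 ALLOC][20-26 FREE]
free(c): c = 14 -> block [14-19 ALLOC]; mark free, coalesce with adjacent free neighbors -> [0-7 ALLOC][8-13 ALLOC][14-26 FREE]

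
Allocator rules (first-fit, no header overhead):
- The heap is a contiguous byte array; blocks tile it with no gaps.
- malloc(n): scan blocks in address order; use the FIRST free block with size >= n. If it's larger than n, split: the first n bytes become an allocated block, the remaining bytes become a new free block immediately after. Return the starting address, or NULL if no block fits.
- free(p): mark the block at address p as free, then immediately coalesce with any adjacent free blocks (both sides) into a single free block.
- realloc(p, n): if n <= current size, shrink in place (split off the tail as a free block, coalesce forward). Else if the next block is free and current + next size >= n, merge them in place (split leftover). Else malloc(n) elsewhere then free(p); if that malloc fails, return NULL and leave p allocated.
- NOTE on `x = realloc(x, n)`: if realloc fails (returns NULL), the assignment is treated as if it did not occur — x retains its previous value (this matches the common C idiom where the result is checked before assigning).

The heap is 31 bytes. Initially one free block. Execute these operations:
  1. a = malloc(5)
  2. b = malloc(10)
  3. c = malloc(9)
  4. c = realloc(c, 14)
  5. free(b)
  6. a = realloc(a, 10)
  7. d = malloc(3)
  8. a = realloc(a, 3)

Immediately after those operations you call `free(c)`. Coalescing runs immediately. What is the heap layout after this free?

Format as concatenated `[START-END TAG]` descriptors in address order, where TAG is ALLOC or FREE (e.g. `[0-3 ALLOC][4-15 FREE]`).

Answer: [0-2 ALLOC][3-9 FREE][10-12 ALLOC][13-30 FREE]

Derivation:
Op 1: a = malloc(5) -> a = 0; heap: [0-4 ALLOC][5-30 FREE]
Op 2: b = malloc(10) -> b = 5; heap: [0-4 ALLOC][5-14 ALLOC][15-30 FREE]
Op 3: c = malloc(9) -> c = 15; heap: [0-4 ALLOC][5-14 ALLOC][15-23 ALLOC][24-30 FREE]
Op 4: c = realloc(c, 14) -> c = 15; heap: [0-4 ALLOC][5-14 ALLOC][15-28 ALLOC][29-30 FREE]
Op 5: free(b) -> (freed b); heap: [0-4 ALLOC][5-14 FREE][15-28 ALLOC][29-30 FREE]
Op 6: a = realloc(a, 10) -> a = 0; heap: [0-9 ALLOC][10-14 FREE][15-28 ALLOC][29-30 FREE]
Op 7: d = malloc(3) -> d = 10; heap: [0-9 ALLOC][10-12 ALLOC][13-14 FREE][15-28 ALLOC][29-30 FREE]
Op 8: a = realloc(a, 3) -> a = 0; heap: [0-2 ALLOC][3-9 FREE][10-12 ALLOC][13-14 FREE][15-28 ALLOC][29-30 FREE]
free(c): c = 15 -> block [15-28 ALLOC]; mark free, coalesce with adjacent free neighbors -> [0-2 ALLOC][3-9 FREE][10-12 ALLOC][13-30 FREE]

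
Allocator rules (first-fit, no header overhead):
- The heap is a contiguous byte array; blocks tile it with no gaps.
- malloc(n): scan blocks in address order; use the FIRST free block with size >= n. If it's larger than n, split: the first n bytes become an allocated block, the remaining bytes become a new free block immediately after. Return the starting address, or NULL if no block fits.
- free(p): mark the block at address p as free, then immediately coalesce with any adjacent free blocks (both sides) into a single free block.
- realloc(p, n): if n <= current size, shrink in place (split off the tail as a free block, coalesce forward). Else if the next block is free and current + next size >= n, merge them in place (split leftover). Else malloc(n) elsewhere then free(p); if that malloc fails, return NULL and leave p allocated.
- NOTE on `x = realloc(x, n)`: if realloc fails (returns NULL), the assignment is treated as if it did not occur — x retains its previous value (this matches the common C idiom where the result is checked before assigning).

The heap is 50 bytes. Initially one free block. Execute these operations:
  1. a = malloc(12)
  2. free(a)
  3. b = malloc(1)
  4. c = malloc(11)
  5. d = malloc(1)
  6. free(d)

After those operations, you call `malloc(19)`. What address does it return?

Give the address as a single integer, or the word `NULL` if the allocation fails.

Op 1: a = malloc(12) -> a = 0; heap: [0-11 ALLOC][12-49 FREE]
Op 2: free(a) -> (freed a); heap: [0-49 FREE]
Op 3: b = malloc(1) -> b = 0; heap: [0-0 ALLOC][1-49 FREE]
Op 4: c = malloc(11) -> c = 1; heap: [0-0 ALLOC][1-11 ALLOC][12-49 FREE]
Op 5: d = malloc(1) -> d = 12; heap: [0-0 ALLOC][1-11 ALLOC][12-12 ALLOC][13-49 FREE]
Op 6: free(d) -> (freed d); heap: [0-0 ALLOC][1-11 ALLOC][12-49 FREE]
malloc(19): first-fit scan over [0-0 ALLOC][1-11 ALLOC][12-49 FREE] -> 12

Answer: 12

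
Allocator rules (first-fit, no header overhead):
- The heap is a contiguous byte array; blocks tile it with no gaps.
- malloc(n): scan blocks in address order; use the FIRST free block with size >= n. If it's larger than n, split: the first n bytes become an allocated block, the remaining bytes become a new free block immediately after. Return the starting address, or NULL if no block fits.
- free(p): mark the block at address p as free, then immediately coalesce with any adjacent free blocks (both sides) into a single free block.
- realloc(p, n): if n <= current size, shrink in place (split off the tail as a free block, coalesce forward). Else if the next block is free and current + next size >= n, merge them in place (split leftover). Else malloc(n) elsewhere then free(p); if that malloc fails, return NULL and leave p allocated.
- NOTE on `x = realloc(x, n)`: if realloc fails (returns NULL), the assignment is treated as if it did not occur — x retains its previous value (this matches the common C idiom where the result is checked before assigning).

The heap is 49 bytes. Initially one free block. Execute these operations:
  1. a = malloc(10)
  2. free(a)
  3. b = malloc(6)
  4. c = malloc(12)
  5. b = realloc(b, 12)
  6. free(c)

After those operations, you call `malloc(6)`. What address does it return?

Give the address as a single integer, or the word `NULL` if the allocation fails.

Op 1: a = malloc(10) -> a = 0; heap: [0-9 ALLOC][10-48 FREE]
Op 2: free(a) -> (freed a); heap: [0-48 FREE]
Op 3: b = malloc(6) -> b = 0; heap: [0-5 ALLOC][6-48 FREE]
Op 4: c = malloc(12) -> c = 6; heap: [0-5 ALLOC][6-17 ALLOC][18-48 FREE]
Op 5: b = realloc(b, 12) -> b = 18; heap: [0-5 FREE][6-17 ALLOC][18-29 ALLOC][30-48 FREE]
Op 6: free(c) -> (freed c); heap: [0-17 FREE][18-29 ALLOC][30-48 FREE]
malloc(6): first-fit scan over [0-17 FREE][18-29 ALLOC][30-48 FREE] -> 0

Answer: 0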